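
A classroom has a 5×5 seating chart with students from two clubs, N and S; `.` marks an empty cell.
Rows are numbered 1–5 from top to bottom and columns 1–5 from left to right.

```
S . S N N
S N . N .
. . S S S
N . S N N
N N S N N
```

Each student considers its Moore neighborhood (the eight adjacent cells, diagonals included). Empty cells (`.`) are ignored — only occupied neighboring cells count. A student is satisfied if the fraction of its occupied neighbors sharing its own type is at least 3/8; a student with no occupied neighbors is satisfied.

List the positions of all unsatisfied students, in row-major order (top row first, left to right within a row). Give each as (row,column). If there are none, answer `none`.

(1,3), (2,2), (2,4), (3,5), (5,3)

(1,1)S 1/2 ✓
(1,3)S 0/3 ✗
(1,4)N 2/3 ✓
(1,5)N 2/2 ✓
(2,1)S 1/2 ✓
(2,2)N 0/4 ✗
(2,4)N 2/6 ✗
(3,3)S 2/5 ✓
(3,4)S 3/6 ✓
(3,5)S 1/4 ✗
(4,1)N 2/2 ✓
(4,3)S 3/6 ✓
(4,4)N 3/8 ✓
(4,5)N 3/5 ✓
(5,1)N 2/2 ✓
(5,2)N 2/4 ✓
(5,3)S 1/4 ✗
(5,4)N 3/5 ✓
(5,5)N 3/3 ✓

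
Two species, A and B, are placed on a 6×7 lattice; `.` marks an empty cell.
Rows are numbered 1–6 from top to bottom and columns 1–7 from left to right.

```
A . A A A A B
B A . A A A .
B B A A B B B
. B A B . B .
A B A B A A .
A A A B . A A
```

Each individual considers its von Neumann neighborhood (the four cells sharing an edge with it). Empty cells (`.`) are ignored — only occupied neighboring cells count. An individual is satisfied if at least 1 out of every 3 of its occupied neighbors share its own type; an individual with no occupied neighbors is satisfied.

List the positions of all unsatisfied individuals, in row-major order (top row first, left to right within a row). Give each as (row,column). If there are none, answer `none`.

(1,1), (1,7), (2,2), (5,2)

Row 1: (1,1)A 0/1 ✗ · (1,3)A 1/1 ✓ · (1,4)A 3/3 ✓ · (1,5)A 3/3 ✓ · (1,6)A 2/3 ✓ · (1,7)B 0/1 ✗
Row 2: (2,1)B 1/3 ✓ · (2,2)A 0/2 ✗ · (2,4)A 3/3 ✓ · (2,5)A 3/4 ✓ · (2,6)A 2/3 ✓
Row 3: (3,1)B 2/2 ✓ · (3,2)B 2/4 ✓ · (3,3)A 2/3 ✓ · (3,4)A 2/4 ✓ · (3,5)B 1/3 ✓ · (3,6)B 3/4 ✓ · (3,7)B 1/1 ✓
Row 4: (4,2)B 2/3 ✓ · (4,3)A 2/4 ✓ · (4,4)B 1/3 ✓ · (4,6)B 1/2 ✓
Row 5: (5,1)A 1/2 ✓ · (5,2)B 1/4 ✗ · (5,3)A 2/4 ✓ · (5,4)B 2/4 ✓ · (5,5)A 1/2 ✓ · (5,6)A 2/3 ✓
Row 6: (6,1)A 2/2 ✓ · (6,2)A 2/3 ✓ · (6,3)A 2/3 ✓ · (6,4)B 1/2 ✓ · (6,6)A 2/2 ✓ · (6,7)A 1/1 ✓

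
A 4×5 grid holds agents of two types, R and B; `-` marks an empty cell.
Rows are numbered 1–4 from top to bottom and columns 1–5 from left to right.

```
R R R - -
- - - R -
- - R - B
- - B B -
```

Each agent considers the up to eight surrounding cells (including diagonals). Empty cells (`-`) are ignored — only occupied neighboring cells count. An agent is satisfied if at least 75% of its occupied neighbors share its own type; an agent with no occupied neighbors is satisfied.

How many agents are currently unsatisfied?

Row 1: (1,1)R 1/1 ok · (1,2)R 2/2 ok · (1,3)R 2/2 ok
Row 2: (2,4)R 2/3 unhappy
Row 3: (3,3)R 1/3 unhappy · (3,5)B 1/2 unhappy
Row 4: (4,3)B 1/2 unhappy · (4,4)B 2/3 unhappy
Unsatisfied: (2,4), (3,3), (3,5), (4,3), (4,4) — 5 in total.

5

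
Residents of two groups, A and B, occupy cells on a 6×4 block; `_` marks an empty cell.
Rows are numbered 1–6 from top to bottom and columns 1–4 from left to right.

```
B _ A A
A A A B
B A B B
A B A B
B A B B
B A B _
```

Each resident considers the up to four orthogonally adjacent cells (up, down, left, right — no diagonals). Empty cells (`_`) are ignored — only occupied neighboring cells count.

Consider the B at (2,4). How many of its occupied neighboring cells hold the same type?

Occupied neighbors of (2,4): (1,4)=A, (3,4)=B, (2,3)=A.
Same type (B): 1 of 3.

1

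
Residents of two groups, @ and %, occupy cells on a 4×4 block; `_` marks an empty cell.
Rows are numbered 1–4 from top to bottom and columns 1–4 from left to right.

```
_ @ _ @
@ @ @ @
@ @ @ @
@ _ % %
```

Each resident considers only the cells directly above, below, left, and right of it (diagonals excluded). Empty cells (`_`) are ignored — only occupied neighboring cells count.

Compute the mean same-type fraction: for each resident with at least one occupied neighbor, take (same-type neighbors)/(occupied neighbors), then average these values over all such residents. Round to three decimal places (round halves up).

0.878

Row 1: (1,2)@ 1/1 · (1,4)@ 1/1
Row 2: (2,1)@ 2/2 · (2,2)@ 4/4 · (2,3)@ 3/3 · (2,4)@ 3/3
Row 3: (3,1)@ 3/3 · (3,2)@ 3/3 · (3,3)@ 3/4 · (3,4)@ 2/3
Row 4: (4,1)@ 1/1 · (4,3)% 1/2 · (4,4)% 1/2
Sum over 13 residents: 1/1 + 1/1 + 2/2 + 4/4 + 3/3 + 3/3 + 3/3 + 3/3 + 3/4 + 2/3 + 1/1 + 1/2 + 1/2 = 137/12; mean = 137/12 ÷ 13 = 137/156 = 0.878205… → 0.878.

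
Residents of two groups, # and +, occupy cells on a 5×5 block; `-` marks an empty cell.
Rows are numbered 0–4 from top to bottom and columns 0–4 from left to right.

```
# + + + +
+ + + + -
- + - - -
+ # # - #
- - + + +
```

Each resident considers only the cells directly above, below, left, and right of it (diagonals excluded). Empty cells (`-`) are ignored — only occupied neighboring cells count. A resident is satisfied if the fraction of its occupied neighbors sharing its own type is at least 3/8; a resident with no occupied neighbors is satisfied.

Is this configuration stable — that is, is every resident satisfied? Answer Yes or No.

Row 0: (0,0)# 0/2 ✗ · (0,1)+ 2/3 ✓ · (0,2)+ 3/3 ✓ · (0,3)+ 3/3 ✓ · (0,4)+ 1/1 ✓
Row 1: (1,0)+ 1/2 ✓ · (1,1)+ 4/4 ✓ · (1,2)+ 3/3 ✓ · (1,3)+ 2/2 ✓
Row 2: (2,1)+ 1/2 ✓
Row 3: (3,0)+ 0/1 ✗ · (3,1)# 1/3 ✗ · (3,2)# 1/2 ✓ · (3,4)# 0/1 ✗
Row 4: (4,2)+ 1/2 ✓ · (4,3)+ 2/2 ✓ · (4,4)+ 1/2 ✓
For instance (0,0) has only 0/2 same-type neighbors, below 3/8.

No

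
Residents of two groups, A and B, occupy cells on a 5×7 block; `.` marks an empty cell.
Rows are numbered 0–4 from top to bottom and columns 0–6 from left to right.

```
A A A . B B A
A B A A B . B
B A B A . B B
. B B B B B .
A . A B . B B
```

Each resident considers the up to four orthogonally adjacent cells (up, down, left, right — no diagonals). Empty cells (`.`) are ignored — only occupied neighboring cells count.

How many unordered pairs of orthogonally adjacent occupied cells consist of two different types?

16

Scan each occupied cell's neighbors to the right and below so each pair is counted once.
Row 0: A(0,0)–A(0,1)= A(0,0)–A(1,0)= A(0,1)–A(0,2)= A(0,1)–B(1,1)≠ A(0,2)–A(1,2)= B(0,4)–B(0,5)= B(0,4)–B(1,4)= B(0,5)–A(0,6)≠ A(0,6)–B(1,6)≠  → 3/9 unlike.
Row 1: A(1,0)–B(1,1)≠ A(1,0)–B(2,0)≠ B(1,1)–A(1,2)≠ B(1,1)–A(2,1)≠ A(1,2)–A(1,3)= A(1,2)–B(2,2)≠ A(1,3)–B(1,4)≠ A(1,3)–A(2,3)= B(1,6)–B(2,6)=  → 6/9 unlike.
Row 2: B(2,0)–A(2,1)≠ A(2,1)–B(2,2)≠ A(2,1)–B(3,1)≠ B(2,2)–A(2,3)≠ B(2,2)–B(3,2)= A(2,3)–B(3,3)≠ B(2,5)–B(2,6)= B(2,5)–B(3,5)=  → 5/8 unlike.
Row 3: B(3,1)–B(3,2)= B(3,2)–B(3,3)= B(3,2)–A(4,2)≠ B(3,3)–B(3,4)= B(3,3)–B(4,3)= B(3,4)–B(3,5)= B(3,5)–B(4,5)=  → 1/7 unlike.
Row 4: A(4,2)–B(4,3)≠ B(4,5)–B(4,6)=  → 1/2 unlike.
Total adjacent occupied pairs: 35; unlike-type pairs: 16.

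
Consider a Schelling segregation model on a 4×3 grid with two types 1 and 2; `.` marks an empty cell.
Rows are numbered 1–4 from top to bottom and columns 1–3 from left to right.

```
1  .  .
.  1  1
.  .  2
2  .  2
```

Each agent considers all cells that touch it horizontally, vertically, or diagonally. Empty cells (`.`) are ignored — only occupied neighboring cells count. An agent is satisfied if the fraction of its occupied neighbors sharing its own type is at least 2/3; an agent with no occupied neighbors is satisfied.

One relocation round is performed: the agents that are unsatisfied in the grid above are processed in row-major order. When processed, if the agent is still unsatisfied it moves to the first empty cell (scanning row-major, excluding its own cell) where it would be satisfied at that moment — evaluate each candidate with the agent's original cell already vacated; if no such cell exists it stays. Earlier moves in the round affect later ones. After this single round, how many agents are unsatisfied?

0

Initially unsatisfied (in order): (2,3), (3,3).
  (2,3) → (1,2).
  (3,3) → (3,2).
Resulting grid:
1 1 .
. 1 .
. 2 .
2 . 2
All satisfied now.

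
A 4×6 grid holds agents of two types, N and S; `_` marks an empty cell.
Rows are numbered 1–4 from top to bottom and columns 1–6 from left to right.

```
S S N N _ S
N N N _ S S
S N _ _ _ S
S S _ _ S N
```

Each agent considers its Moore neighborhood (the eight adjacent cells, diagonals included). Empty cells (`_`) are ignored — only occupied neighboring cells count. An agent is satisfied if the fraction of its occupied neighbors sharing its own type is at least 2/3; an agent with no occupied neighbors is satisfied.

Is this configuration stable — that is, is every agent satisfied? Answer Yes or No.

Row 1: (1,1)S 1/3 unhappy · (1,2)S 1/5 unhappy · (1,3)N 3/4 ok · (1,4)N 2/3 ok · (1,6)S 2/2 ok
Row 2: (2,1)N 2/5 unhappy · (2,2)N 4/7 unhappy · (2,3)N 4/5 ok · (2,5)S 3/4 ok · (2,6)S 3/3 ok
Row 3: (3,1)S 2/5 unhappy · (3,2)N 3/6 unhappy · (3,6)S 3/4 ok
Row 4: (4,1)S 2/3 ok · (4,2)S 2/3 ok · (4,5)S 1/2 unhappy · (4,6)N 0/2 unhappy
For instance (1,1) has only 1/3 same-type neighbors, below 2/3.

No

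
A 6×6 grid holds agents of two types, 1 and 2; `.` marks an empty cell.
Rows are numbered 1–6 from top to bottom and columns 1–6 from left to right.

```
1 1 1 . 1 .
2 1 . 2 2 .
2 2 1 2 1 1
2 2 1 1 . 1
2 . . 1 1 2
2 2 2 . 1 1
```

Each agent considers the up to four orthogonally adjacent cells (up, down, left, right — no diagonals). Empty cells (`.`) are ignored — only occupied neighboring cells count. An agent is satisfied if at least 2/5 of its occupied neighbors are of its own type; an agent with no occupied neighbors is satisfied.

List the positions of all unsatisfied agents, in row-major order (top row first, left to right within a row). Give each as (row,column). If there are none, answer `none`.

(1,5), (2,1), (2,2), (2,5), (3,3), (3,4), (3,5), (5,6)

(1,1)1 1/2 satisfied
(1,2)1 3/3 satisfied
(1,3)1 1/1 satisfied
(1,5)1 0/1 not
(2,1)2 1/3 not
(2,2)1 1/3 not
(2,4)2 2/2 satisfied
(2,5)2 1/3 not
(3,1)2 3/3 satisfied
(3,2)2 2/4 satisfied
(3,3)1 1/3 not
(3,4)2 1/4 not
(3,5)1 1/3 not
(3,6)1 2/2 satisfied
(4,1)2 3/3 satisfied
(4,2)2 2/3 satisfied
(4,3)1 2/3 satisfied
(4,4)1 2/3 satisfied
(4,6)1 1/2 satisfied
(5,1)2 2/2 satisfied
(5,4)1 2/2 satisfied
(5,5)1 2/3 satisfied
(5,6)2 0/3 not
(6,1)2 2/2 satisfied
(6,2)2 2/2 satisfied
(6,3)2 1/1 satisfied
(6,5)1 2/2 satisfied
(6,6)1 1/2 satisfied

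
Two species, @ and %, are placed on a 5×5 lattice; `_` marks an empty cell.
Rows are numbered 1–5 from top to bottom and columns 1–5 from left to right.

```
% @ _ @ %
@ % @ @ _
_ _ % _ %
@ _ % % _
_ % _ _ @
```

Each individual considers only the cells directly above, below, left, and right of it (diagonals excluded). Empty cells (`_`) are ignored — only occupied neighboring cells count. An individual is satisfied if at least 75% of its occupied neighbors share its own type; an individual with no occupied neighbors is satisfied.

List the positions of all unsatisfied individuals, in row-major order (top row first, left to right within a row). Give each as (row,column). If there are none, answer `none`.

(1,1), (1,2), (1,4), (1,5), (2,1), (2,2), (2,3), (3,3)

(1,1)% 0/2 not
(1,2)@ 0/2 not
(1,4)@ 1/2 not
(1,5)% 0/1 not
(2,1)@ 0/2 not
(2,2)% 0/3 not
(2,3)@ 1/3 not
(2,4)@ 2/2 satisfied
(3,3)% 1/2 not
(3,5)% 0/0 satisfied
(4,1)@ 0/0 satisfied
(4,3)% 2/2 satisfied
(4,4)% 1/1 satisfied
(5,2)% 0/0 satisfied
(5,5)@ 0/0 satisfied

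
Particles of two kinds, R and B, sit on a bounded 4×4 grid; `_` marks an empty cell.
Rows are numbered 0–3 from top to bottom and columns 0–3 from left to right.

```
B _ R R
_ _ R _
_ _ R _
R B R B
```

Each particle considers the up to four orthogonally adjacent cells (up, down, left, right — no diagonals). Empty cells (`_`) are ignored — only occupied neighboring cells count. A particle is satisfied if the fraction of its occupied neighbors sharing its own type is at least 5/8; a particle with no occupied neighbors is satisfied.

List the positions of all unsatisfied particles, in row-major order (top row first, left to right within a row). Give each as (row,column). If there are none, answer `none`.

(3,0), (3,1), (3,2), (3,3)

Row 0: (0,0)B 0/0 ok · (0,2)R 2/2 ok · (0,3)R 1/1 ok
Row 1: (1,2)R 2/2 ok
Row 2: (2,2)R 2/2 ok
Row 3: (3,0)R 0/1 unhappy · (3,1)B 0/2 unhappy · (3,2)R 1/3 unhappy · (3,3)B 0/1 unhappy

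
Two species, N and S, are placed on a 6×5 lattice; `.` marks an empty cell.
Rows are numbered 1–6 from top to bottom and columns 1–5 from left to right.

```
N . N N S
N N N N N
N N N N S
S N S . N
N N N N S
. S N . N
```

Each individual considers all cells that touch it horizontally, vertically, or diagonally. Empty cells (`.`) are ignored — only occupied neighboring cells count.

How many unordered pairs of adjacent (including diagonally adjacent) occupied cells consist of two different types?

26

Scan each occupied cell's neighbors to the right and below (and the two forward diagonals) so each pair is counted once.
Row 1: N(1,1)–N(2,1)= N(1,1)–N(2,2)= N(1,3)–N(1,4)= N(1,3)–N(2,3)= N(1,3)–N(2,4)= N(1,3)–N(2,2)= N(1,4)–S(1,5)≠ N(1,4)–N(2,4)= N(1,4)–N(2,5)= N(1,4)–N(2,3)= S(1,5)–N(2,5)≠ S(1,5)–N(2,4)≠  → 3/12 unlike.
Row 2: N(2,1)–N(2,2)= N(2,1)–N(3,1)= N(2,1)–N(3,2)= N(2,2)–N(2,3)= N(2,2)–N(3,2)= N(2,2)–N(3,3)= N(2,2)–N(3,1)= N(2,3)–N(2,4)= N(2,3)–N(3,3)= N(2,3)–N(3,4)= N(2,3)–N(3,2)= N(2,4)–N(2,5)= N(2,4)–N(3,4)= N(2,4)–S(3,5)≠ N(2,4)–N(3,3)= N(2,5)–S(3,5)≠ N(2,5)–N(3,4)=  → 2/17 unlike.
Row 3: N(3,1)–N(3,2)= N(3,1)–S(4,1)≠ N(3,1)–N(4,2)= N(3,2)–N(3,3)= N(3,2)–N(4,2)= N(3,2)–S(4,3)≠ N(3,2)–S(4,1)≠ N(3,3)–N(3,4)= N(3,3)–S(4,3)≠ N(3,3)–N(4,2)= N(3,4)–S(3,5)≠ N(3,4)–N(4,5)= N(3,4)–S(4,3)≠ S(3,5)–N(4,5)≠  → 7/14 unlike.
Row 4: S(4,1)–N(4,2)≠ S(4,1)–N(5,1)≠ S(4,1)–N(5,2)≠ N(4,2)–S(4,3)≠ N(4,2)–N(5,2)= N(4,2)–N(5,3)= N(4,2)–N(5,1)= S(4,3)–N(5,3)≠ S(4,3)–N(5,4)≠ S(4,3)–N(5,2)≠ N(4,5)–S(5,5)≠ N(4,5)–N(5,4)=  → 8/12 unlike.
Row 5: N(5,1)–N(5,2)= N(5,1)–S(6,2)≠ N(5,2)–N(5,3)= N(5,2)–S(6,2)≠ N(5,2)–N(6,3)= N(5,3)–N(5,4)= N(5,3)–N(6,3)= N(5,3)–S(6,2)≠ N(5,4)–S(5,5)≠ N(5,4)–N(6,5)= N(5,4)–N(6,3)= S(5,5)–N(6,5)≠  → 5/12 unlike.
Row 6: S(6,2)–N(6,3)≠  → 1/1 unlike.
Total adjacent occupied pairs: 68; unlike-type pairs: 26.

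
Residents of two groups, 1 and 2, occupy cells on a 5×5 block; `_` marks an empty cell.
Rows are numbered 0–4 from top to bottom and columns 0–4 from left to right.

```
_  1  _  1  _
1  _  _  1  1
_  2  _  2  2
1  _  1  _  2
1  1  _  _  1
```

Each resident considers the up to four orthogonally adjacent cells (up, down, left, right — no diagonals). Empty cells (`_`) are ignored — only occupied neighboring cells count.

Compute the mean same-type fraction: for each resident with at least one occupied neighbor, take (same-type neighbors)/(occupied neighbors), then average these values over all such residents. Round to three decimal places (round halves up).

0.683

Row 0: (0,1)1 — no occupied neighbors · (0,3)1 1/1
Row 1: (1,0)1 — no occupied neighbors · (1,3)1 2/3 · (1,4)1 1/2
Row 2: (2,1)2 — no occupied neighbors · (2,3)2 1/2 · (2,4)2 2/3
Row 3: (3,0)1 1/1 · (3,2)1 — no occupied neighbors · (3,4)2 1/2
Row 4: (4,0)1 2/2 · (4,1)1 1/1 · (4,4)1 0/1
Sum over 10 residents: 1/1 + 2/3 + 1/2 + 1/2 + 2/3 + 1/1 + 1/2 + 2/2 + 1/1 + 0/1 = 41/6; mean = 41/6 ÷ 10 = 41/60 = 0.683333… → 0.683.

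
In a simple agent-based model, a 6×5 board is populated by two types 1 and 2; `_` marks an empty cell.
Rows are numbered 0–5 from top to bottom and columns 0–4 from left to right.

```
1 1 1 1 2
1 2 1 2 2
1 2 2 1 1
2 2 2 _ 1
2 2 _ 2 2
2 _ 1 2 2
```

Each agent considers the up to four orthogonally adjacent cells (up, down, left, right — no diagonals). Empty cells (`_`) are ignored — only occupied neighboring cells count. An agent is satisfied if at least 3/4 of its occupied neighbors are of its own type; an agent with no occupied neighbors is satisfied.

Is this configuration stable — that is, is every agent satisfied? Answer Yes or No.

No

(0,0)1 2/2 ok
(0,1)1 2/3 unhappy
(0,2)1 3/3 ok
(0,3)1 1/3 unhappy
(0,4)2 1/2 unhappy
(1,0)1 2/3 unhappy
(1,1)2 1/4 unhappy
(1,2)1 1/4 unhappy
(1,3)2 1/4 unhappy
(1,4)2 2/3 unhappy
(2,0)1 1/3 unhappy
(2,1)2 3/4 ok
(2,2)2 2/4 unhappy
(2,3)1 1/3 unhappy
(2,4)1 2/3 unhappy
(3,0)2 2/3 unhappy
(3,1)2 4/4 ok
(3,2)2 2/2 ok
(3,4)1 1/2 unhappy
(4,0)2 3/3 ok
(4,1)2 2/2 ok
(4,3)2 2/2 ok
(4,4)2 2/3 unhappy
(5,0)2 1/1 ok
(5,2)1 0/1 unhappy
(5,3)2 2/3 unhappy
(5,4)2 2/2 ok
For instance (0,1) has only 2/3 same-type neighbors, below 3/4.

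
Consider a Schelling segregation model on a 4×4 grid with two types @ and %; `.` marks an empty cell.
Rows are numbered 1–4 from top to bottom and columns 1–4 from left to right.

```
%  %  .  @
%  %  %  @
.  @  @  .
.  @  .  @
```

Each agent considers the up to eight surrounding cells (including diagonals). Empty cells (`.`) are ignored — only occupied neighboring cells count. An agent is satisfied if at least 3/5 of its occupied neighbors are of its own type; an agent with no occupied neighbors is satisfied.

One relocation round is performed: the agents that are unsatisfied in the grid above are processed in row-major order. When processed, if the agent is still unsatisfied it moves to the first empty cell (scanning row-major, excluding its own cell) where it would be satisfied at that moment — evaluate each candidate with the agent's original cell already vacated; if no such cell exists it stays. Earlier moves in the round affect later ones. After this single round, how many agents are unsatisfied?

0

Initially unsatisfied (in order): (1,4), (2,3), (3,2).
  (1,4) → (3,4).
  (2,3) → (1,3).
  (3,2) → (4,1).
Resulting grid:
% % % .
% % . @
. . @ @
@ @ . @
All satisfied now.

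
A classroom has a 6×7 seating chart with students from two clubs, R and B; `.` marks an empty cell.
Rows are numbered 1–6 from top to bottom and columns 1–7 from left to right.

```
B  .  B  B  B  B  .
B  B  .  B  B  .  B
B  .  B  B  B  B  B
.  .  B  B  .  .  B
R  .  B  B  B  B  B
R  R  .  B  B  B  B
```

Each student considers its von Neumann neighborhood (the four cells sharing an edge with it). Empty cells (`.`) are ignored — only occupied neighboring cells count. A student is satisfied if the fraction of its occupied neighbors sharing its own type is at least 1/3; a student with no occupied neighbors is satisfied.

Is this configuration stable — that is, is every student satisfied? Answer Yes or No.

Yes

Row 1: (1,1)B 1/1 ✓ · (1,3)B 1/1 ✓ · (1,4)B 3/3 ✓ · (1,5)B 3/3 ✓ · (1,6)B 1/1 ✓
Row 2: (2,1)B 3/3 ✓ · (2,2)B 1/1 ✓ · (2,4)B 3/3 ✓ · (2,5)B 3/3 ✓ · (2,7)B 1/1 ✓
Row 3: (3,1)B 1/1 ✓ · (3,3)B 2/2 ✓ · (3,4)B 4/4 ✓ · (3,5)B 3/3 ✓ · (3,6)B 2/2 ✓ · (3,7)B 3/3 ✓
Row 4: (4,3)B 3/3 ✓ · (4,4)B 3/3 ✓ · (4,7)B 2/2 ✓
Row 5: (5,1)R 1/1 ✓ · (5,3)B 2/2 ✓ · (5,4)B 4/4 ✓ · (5,5)B 3/3 ✓ · (5,6)B 3/3 ✓ · (5,7)B 3/3 ✓
Row 6: (6,1)R 2/2 ✓ · (6,2)R 1/1 ✓ · (6,4)B 2/2 ✓ · (6,5)B 3/3 ✓ · (6,6)B 3/3 ✓ · (6,7)B 2/2 ✓
All meet the threshold, so the configuration is stable.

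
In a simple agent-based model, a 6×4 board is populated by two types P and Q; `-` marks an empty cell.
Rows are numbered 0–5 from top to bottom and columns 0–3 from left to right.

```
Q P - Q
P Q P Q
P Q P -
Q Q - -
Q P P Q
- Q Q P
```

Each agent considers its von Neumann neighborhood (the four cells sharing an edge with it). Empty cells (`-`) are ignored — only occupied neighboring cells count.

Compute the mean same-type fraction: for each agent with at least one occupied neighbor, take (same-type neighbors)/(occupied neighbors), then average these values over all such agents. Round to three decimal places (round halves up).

(0,0)Q 0/2
(0,1)P 0/2
(0,3)Q 1/1
(1,0)P 1/3
(1,1)Q 1/4
(1,2)P 1/3
(1,3)Q 1/2
(2,0)P 1/3
(2,1)Q 2/4
(2,2)P 1/2
(3,0)Q 2/3
(3,1)Q 2/3
(4,0)Q 1/2
(4,1)P 1/4
(4,2)P 1/3
(4,3)Q 0/2
(5,1)Q 1/2
(5,2)Q 1/3
(5,3)P 0/2
Sum over 19 agents: 0/2 + 0/2 + 1/1 + 1/3 + 1/4 + 1/3 + 1/2 + 1/3 + 2/4 + 1/2 + 2/3 + 2/3 + 1/2 + 1/4 + 1/3 + 0/2 + 1/2 + 1/3 + 0/2 = 7; mean = 7 ÷ 19 = 7/19 = 0.368421… → 0.368.

0.368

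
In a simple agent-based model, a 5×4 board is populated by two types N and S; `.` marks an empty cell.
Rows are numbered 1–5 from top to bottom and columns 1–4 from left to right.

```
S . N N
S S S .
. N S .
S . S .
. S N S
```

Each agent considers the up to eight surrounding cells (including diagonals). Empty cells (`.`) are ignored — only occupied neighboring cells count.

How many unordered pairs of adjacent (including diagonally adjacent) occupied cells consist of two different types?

12

Scan each occupied cell's neighbors to the right and below (and the two forward diagonals) so each pair is counted once.
Row 1: S(1,1)–S(2,1)= S(1,1)–S(2,2)= N(1,3)–N(1,4)= N(1,3)–S(2,3)≠ N(1,3)–S(2,2)≠ N(1,4)–S(2,3)≠  → 3/6 unlike.
Row 2: S(2,1)–S(2,2)= S(2,1)–N(3,2)≠ S(2,2)–S(2,3)= S(2,2)–N(3,2)≠ S(2,2)–S(3,3)= S(2,3)–S(3,3)= S(2,3)–N(3,2)≠  → 3/7 unlike.
Row 3: N(3,2)–S(3,3)≠ N(3,2)–S(4,3)≠ N(3,2)–S(4,1)≠ S(3,3)–S(4,3)=  → 3/4 unlike.
Row 4: S(4,1)–S(5,2)= S(4,3)–N(5,3)≠ S(4,3)–S(5,4)= S(4,3)–S(5,2)=  → 1/4 unlike.
Row 5: S(5,2)–N(5,3)≠ N(5,3)–S(5,4)≠  → 2/2 unlike.
Total adjacent occupied pairs: 23; unlike-type pairs: 12.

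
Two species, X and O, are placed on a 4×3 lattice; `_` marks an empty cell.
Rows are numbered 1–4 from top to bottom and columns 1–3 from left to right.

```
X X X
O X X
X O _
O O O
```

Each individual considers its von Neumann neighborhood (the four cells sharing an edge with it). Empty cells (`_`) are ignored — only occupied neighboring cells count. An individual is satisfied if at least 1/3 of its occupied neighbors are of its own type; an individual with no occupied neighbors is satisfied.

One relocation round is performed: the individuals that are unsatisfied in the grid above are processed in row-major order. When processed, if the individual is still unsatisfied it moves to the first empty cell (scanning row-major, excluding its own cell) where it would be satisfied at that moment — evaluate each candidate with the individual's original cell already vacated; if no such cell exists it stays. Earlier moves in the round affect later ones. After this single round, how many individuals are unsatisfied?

0

Initially unsatisfied (in order): (2,1), (3,1).
  (2,1) → (3,3).
  (3,1) → (2,1).
Resulting grid:
X X X
X X X
_ O O
O O O
All satisfied now.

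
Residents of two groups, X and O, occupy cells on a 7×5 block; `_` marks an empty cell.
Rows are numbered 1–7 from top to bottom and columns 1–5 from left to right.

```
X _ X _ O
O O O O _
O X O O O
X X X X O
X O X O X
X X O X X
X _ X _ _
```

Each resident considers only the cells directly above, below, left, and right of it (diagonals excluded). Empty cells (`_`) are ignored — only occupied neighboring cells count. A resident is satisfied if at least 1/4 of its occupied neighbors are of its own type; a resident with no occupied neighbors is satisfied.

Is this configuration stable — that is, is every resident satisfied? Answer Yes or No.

No

(1,1)X 0/1 ✗
(1,3)X 0/1 ✗
(1,5)O 0/0 ✓
(2,1)O 2/3 ✓
(2,2)O 2/3 ✓
(2,3)O 3/4 ✓
(2,4)O 2/2 ✓
(3,1)O 1/3 ✓
(3,2)X 1/4 ✓
(3,3)O 2/4 ✓
(3,4)O 3/4 ✓
(3,5)O 2/2 ✓
(4,1)X 2/3 ✓
(4,2)X 3/4 ✓
(4,3)X 3/4 ✓
(4,4)X 1/4 ✓
(4,5)O 1/3 ✓
(5,1)X 2/3 ✓
(5,2)O 0/4 ✗
(5,3)X 1/4 ✓
(5,4)O 0/4 ✗
(5,5)X 1/3 ✓
(6,1)X 3/3 ✓
(6,2)X 1/3 ✓
(6,3)O 0/4 ✗
(6,4)X 1/3 ✓
(6,5)X 2/2 ✓
(7,1)X 1/1 ✓
(7,3)X 0/1 ✗
For instance (1,1) has only 0/1 same-type neighbors, below 1/4.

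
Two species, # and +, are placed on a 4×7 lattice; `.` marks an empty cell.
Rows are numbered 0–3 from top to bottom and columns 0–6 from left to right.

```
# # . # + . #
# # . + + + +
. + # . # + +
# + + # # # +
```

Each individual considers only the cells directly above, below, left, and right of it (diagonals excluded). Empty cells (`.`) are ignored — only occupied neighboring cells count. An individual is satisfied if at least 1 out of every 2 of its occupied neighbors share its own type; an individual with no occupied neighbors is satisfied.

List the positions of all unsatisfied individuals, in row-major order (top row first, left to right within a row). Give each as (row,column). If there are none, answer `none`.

(0,3), (0,6), (2,1), (2,2), (2,4), (3,0), (3,2), (3,5)

Row 0: (0,0)# 2/2 ✓ · (0,1)# 2/2 ✓ · (0,3)# 0/2 ✗ · (0,4)+ 1/2 ✓ · (0,6)# 0/1 ✗
Row 1: (1,0)# 2/2 ✓ · (1,1)# 2/3 ✓ · (1,3)+ 1/2 ✓ · (1,4)+ 3/4 ✓ · (1,5)+ 3/3 ✓ · (1,6)+ 2/3 ✓
Row 2: (2,1)+ 1/3 ✗ · (2,2)# 0/2 ✗ · (2,4)# 1/3 ✗ · (2,5)+ 2/4 ✓ · (2,6)+ 3/3 ✓
Row 3: (3,0)# 0/1 ✗ · (3,1)+ 2/3 ✓ · (3,2)+ 1/3 ✗ · (3,3)# 1/2 ✓ · (3,4)# 3/3 ✓ · (3,5)# 1/3 ✗ · (3,6)+ 1/2 ✓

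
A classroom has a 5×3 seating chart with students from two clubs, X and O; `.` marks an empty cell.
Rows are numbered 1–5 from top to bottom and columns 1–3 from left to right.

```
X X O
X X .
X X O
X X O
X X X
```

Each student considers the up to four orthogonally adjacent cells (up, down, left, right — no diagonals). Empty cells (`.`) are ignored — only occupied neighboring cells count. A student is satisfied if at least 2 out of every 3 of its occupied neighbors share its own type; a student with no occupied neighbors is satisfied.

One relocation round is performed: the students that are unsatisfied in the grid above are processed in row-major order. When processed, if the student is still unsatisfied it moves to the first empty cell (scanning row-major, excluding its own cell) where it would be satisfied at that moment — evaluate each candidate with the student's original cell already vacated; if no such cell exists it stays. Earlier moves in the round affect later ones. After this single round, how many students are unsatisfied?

Initially unsatisfied (in order): (1,3), (3,3), (4,3), (5,3).
  (1,3): no empty cell satisfies it; stays.
  (3,3): no empty cell satisfies it; stays.
  (4,3) → (2,3).
  (5,3): now satisfied by earlier moves; stays.
Resulting grid:
X X O
X X O
X X O
X X .
X X X
Unsatisfied now: (1,3), (3,3).

2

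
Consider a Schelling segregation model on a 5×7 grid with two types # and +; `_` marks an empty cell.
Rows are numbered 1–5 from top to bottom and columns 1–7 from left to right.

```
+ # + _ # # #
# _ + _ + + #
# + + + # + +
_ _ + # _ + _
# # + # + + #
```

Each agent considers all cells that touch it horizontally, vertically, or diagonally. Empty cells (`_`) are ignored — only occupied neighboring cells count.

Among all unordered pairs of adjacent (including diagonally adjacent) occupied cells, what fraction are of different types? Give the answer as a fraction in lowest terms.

Scan each occupied cell's neighbors to the right and below (and the two forward diagonals) so each pair is counted once.
From row 1: 9 unlike of 15 pairs (running 9/15).
From row 2: 6 unlike of 15 pairs (running 15/30).
From row 3: 6 unlike of 15 pairs (running 21/45).
From row 4: 6 unlike of 10 pairs (running 27/55).
From row 5: 4 unlike of 6 pairs (running 31/61).
Total adjacent occupied pairs: 61; unlike-type pairs: 31.
31/61 is already in lowest terms.

31/61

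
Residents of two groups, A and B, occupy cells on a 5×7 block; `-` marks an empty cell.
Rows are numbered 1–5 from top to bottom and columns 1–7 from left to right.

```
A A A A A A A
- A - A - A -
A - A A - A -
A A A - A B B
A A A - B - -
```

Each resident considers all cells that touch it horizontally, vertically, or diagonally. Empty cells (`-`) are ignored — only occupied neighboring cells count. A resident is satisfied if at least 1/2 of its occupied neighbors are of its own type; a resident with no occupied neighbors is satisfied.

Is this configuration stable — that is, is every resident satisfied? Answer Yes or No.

Yes

Row 1: (1,1)A 2/2 ok · (1,2)A 3/3 ok · (1,3)A 4/4 ok · (1,4)A 3/3 ok · (1,5)A 4/4 ok · (1,6)A 3/3 ok · (1,7)A 2/2 ok
Row 2: (2,2)A 5/5 ok · (2,4)A 5/5 ok · (2,6)A 4/4 ok
Row 3: (3,1)A 3/3 ok · (3,3)A 5/5 ok · (3,4)A 4/4 ok · (3,6)A 2/4 ok
Row 4: (4,1)A 4/4 ok · (4,2)A 7/7 ok · (4,3)A 5/5 ok · (4,5)A 2/4 ok · (4,6)B 2/4 ok · (4,7)B 1/2 ok
Row 5: (5,1)A 3/3 ok · (5,2)A 5/5 ok · (5,3)A 3/3 ok · (5,5)B 1/2 ok
All meet the threshold, so the configuration is stable.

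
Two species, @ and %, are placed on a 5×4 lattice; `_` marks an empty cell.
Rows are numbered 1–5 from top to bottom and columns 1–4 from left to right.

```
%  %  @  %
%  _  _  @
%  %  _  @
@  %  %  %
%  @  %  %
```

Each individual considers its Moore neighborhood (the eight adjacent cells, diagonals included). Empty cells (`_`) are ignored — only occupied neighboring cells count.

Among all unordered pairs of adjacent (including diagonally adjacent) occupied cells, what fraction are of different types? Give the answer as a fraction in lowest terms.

Scan each occupied cell's neighbors to the right and below (and the two forward diagonals) so each pair is counted once.
Row 1: %(1,1)–%(1,2)= %(1,1)–%(2,1)= %(1,2)–@(1,3)≠ %(1,2)–%(2,1)= @(1,3)–%(1,4)≠ @(1,3)–@(2,4)= %(1,4)–@(2,4)≠  → 3/7 unlike.
Row 2: %(2,1)–%(3,1)= %(2,1)–%(3,2)= @(2,4)–@(3,4)=  → 0/3 unlike.
Row 3: %(3,1)–%(3,2)= %(3,1)–@(4,1)≠ %(3,1)–%(4,2)= %(3,2)–%(4,2)= %(3,2)–%(4,3)= %(3,2)–@(4,1)≠ @(3,4)–%(4,4)≠ @(3,4)–%(4,3)≠  → 4/8 unlike.
Row 4: @(4,1)–%(4,2)≠ @(4,1)–%(5,1)≠ @(4,1)–@(5,2)= %(4,2)–%(4,3)= %(4,2)–@(5,2)≠ %(4,2)–%(5,3)= %(4,2)–%(5,1)= %(4,3)–%(4,4)= %(4,3)–%(5,3)= %(4,3)–%(5,4)= %(4,3)–@(5,2)≠ %(4,4)–%(5,4)= %(4,4)–%(5,3)=  → 4/13 unlike.
Row 5: %(5,1)–@(5,2)≠ @(5,2)–%(5,3)≠ %(5,3)–%(5,4)=  → 2/3 unlike.
Total adjacent occupied pairs: 34; unlike-type pairs: 13.
13/34 is already in lowest terms.

13/34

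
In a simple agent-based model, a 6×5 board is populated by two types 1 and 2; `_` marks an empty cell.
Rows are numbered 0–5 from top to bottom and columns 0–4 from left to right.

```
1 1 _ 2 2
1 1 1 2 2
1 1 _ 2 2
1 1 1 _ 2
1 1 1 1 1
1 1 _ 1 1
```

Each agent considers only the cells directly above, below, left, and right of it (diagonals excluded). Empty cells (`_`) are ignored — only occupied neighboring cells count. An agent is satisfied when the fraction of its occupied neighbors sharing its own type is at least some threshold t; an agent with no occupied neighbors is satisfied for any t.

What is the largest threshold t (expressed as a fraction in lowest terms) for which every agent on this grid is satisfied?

1/2

Row 0: (0,0)1 2/2 · (0,1)1 2/2 · (0,3)2 2/2 · (0,4)2 2/2
Row 1: (1,0)1 3/3 · (1,1)1 4/4 · (1,2)1 1/2 · (1,3)2 3/4 · (1,4)2 3/3
Row 2: (2,0)1 3/3 · (2,1)1 3/3 · (2,3)2 2/2 · (2,4)2 3/3
Row 3: (3,0)1 3/3 · (3,1)1 4/4 · (3,2)1 2/2 · (3,4)2 1/2
Row 4: (4,0)1 3/3 · (4,1)1 4/4 · (4,2)1 3/3 · (4,3)1 3/3 · (4,4)1 2/3
Row 5: (5,0)1 2/2 · (5,1)1 2/2 · (5,3)1 2/2 · (5,4)1 2/2
The smallest same-type fraction is 1/2 at (1,2), which reduces to 1/2. Any threshold above that leaves this agent unsatisfied.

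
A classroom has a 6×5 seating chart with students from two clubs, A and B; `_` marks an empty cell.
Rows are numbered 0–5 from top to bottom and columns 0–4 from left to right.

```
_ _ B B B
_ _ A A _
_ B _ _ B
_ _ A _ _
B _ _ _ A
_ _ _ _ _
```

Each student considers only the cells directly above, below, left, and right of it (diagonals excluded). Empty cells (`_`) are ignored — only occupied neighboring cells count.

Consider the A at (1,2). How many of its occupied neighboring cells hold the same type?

Occupied neighbors of (1,2): (0,2)=B, (1,3)=A.
Same type (A): 1 of 2.

1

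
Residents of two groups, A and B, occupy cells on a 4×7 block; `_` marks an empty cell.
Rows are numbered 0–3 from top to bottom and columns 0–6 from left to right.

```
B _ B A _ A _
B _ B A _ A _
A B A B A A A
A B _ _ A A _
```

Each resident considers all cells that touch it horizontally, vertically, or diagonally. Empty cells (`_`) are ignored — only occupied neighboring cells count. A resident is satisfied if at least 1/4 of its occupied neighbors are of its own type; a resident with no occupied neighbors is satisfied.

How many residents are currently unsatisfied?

2

(0,0)B 1/1 ok
(0,2)B 1/3 ok
(0,3)A 1/3 ok
(0,5)A 1/1 ok
(1,0)B 2/3 ok
(1,2)B 3/6 ok
(1,3)A 3/6 ok
(1,5)A 4/4 ok
(2,0)A 1/4 ok
(2,1)B 3/6 ok
(2,2)A 1/5 unhappy
(2,3)B 1/5 unhappy
(2,4)A 5/6 ok
(2,5)A 5/5 ok
(2,6)A 3/3 ok
(3,0)A 1/3 ok
(3,1)B 1/4 ok
(3,4)A 3/4 ok
(3,5)A 4/4 ok
Unsatisfied: (2,2), (2,3) — 2 in total.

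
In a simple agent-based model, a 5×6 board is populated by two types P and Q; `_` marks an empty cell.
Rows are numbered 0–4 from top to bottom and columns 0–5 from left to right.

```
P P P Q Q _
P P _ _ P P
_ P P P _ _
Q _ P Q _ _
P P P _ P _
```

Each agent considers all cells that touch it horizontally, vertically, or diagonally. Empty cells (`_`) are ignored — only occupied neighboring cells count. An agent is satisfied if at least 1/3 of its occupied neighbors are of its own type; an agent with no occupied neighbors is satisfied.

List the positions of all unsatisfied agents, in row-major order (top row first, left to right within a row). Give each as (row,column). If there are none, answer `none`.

Row 0: (0,0)P 3/3 ✓ · (0,1)P 4/4 ✓ · (0,2)P 2/3 ✓ · (0,3)Q 1/3 ✓ · (0,4)Q 1/3 ✓
Row 1: (1,0)P 4/4 ✓ · (1,1)P 6/6 ✓ · (1,4)P 2/4 ✓ · (1,5)P 1/2 ✓
Row 2: (2,1)P 4/5 ✓ · (2,2)P 4/5 ✓ · (2,3)P 3/4 ✓
Row 3: (3,0)Q 0/3 ✗ · (3,2)P 5/6 ✓ · (3,3)Q 0/5 ✗
Row 4: (4,0)P 1/2 ✓ · (4,1)P 3/4 ✓ · (4,2)P 2/3 ✓ · (4,4)P 0/1 ✗

(3,0), (3,3), (4,4)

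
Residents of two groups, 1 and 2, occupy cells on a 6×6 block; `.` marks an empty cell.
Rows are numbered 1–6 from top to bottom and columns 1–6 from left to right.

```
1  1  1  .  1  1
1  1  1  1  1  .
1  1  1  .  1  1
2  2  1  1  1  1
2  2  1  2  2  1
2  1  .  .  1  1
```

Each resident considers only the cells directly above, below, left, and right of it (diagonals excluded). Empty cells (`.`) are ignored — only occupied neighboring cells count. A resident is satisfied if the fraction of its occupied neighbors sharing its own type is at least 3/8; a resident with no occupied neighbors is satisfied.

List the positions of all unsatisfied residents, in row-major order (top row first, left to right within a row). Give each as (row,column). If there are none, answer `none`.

(1,1)1 2/2 ✓
(1,2)1 3/3 ✓
(1,3)1 2/2 ✓
(1,5)1 2/2 ✓
(1,6)1 1/1 ✓
(2,1)1 3/3 ✓
(2,2)1 4/4 ✓
(2,3)1 4/4 ✓
(2,4)1 2/2 ✓
(2,5)1 3/3 ✓
(3,1)1 2/3 ✓
(3,2)1 3/4 ✓
(3,3)1 3/3 ✓
(3,5)1 3/3 ✓
(3,6)1 2/2 ✓
(4,1)2 2/3 ✓
(4,2)2 2/4 ✓
(4,3)1 3/4 ✓
(4,4)1 2/3 ✓
(4,5)1 3/4 ✓
(4,6)1 3/3 ✓
(5,1)2 3/3 ✓
(5,2)2 2/4 ✓
(5,3)1 1/3 ✗
(5,4)2 1/3 ✗
(5,5)2 1/4 ✗
(5,6)1 2/3 ✓
(6,1)2 1/2 ✓
(6,2)1 0/2 ✗
(6,5)1 1/2 ✓
(6,6)1 2/2 ✓

(5,3), (5,4), (5,5), (6,2)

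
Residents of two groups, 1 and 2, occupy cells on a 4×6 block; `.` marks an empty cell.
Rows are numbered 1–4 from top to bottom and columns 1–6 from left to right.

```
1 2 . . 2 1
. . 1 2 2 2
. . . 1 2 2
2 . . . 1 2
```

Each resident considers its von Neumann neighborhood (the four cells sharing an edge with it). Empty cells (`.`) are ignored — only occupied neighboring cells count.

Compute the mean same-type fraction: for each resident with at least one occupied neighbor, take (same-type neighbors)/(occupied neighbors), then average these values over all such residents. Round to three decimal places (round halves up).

Row 1: (1,1)1 0/1 · (1,2)2 0/1 · (1,5)2 1/2 · (1,6)1 0/2
Row 2: (2,3)1 0/1 · (2,4)2 1/3 · (2,5)2 4/4 · (2,6)2 2/3
Row 3: (3,4)1 0/2 · (3,5)2 2/4 · (3,6)2 3/3
Row 4: (4,1)2 — no occupied neighbors · (4,5)1 0/2 · (4,6)2 1/2
Sum over 13 residents: 0/1 + 0/1 + 1/2 + 0/2 + 0/1 + 1/3 + 4/4 + 2/3 + 0/2 + 2/4 + 3/3 + 0/2 + 1/2 = 9/2; mean = 9/2 ÷ 13 = 9/26 = 0.346153… → 0.346.

0.346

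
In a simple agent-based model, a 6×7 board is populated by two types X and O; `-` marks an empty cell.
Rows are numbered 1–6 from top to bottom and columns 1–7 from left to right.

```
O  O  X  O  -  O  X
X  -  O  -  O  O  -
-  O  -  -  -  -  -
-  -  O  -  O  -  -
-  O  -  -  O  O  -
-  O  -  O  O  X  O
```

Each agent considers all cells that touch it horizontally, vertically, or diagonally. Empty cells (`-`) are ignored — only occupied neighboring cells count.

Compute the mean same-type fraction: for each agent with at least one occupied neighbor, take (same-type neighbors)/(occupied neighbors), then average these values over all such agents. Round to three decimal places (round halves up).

0.632

Row 1: (1,1)O 1/2 · (1,2)O 2/4 · (1,3)X 0/3 · (1,4)O 2/3 · (1,6)O 2/3 · (1,7)X 0/2
Row 2: (2,1)X 0/3 · (2,3)O 3/4 · (2,5)O 3/3 · (2,6)O 2/3
Row 3: (3,2)O 2/3
Row 4: (4,3)O 2/2 · (4,5)O 2/2
Row 5: (5,2)O 2/2 · (5,5)O 4/5 · (5,6)O 4/5
Row 6: (6,2)O 1/1 · (6,4)O 2/2 · (6,5)O 3/4 · (6,6)X 0/4 · (6,7)O 1/2
Sum over 21 agents: 1/2 + 2/4 + 0/3 + 2/3 + 2/3 + 0/2 + 0/3 + 3/4 + 3/3 + 2/3 + 2/3 + 2/2 + 2/2 + 2/2 + 4/5 + 4/5 + 1/1 + 2/2 + 3/4 + 0/4 + 1/2 = 199/15; mean = 199/15 ÷ 21 = 199/315 = 0.631746… → 0.632.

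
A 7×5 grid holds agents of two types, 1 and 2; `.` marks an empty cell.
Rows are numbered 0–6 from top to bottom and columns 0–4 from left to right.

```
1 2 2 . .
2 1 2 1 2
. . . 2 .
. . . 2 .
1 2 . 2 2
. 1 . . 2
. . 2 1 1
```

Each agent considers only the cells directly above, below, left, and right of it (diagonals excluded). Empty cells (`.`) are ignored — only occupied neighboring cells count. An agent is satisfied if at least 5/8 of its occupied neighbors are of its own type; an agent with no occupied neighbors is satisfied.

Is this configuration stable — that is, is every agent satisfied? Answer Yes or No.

(0,0)1 0/2 unhappy
(0,1)2 1/3 unhappy
(0,2)2 2/2 ok
(1,0)2 0/2 unhappy
(1,1)1 0/3 unhappy
(1,2)2 1/3 unhappy
(1,3)1 0/3 unhappy
(1,4)2 0/1 unhappy
(2,3)2 1/2 unhappy
(3,3)2 2/2 ok
(4,0)1 0/1 unhappy
(4,1)2 0/2 unhappy
(4,3)2 2/2 ok
(4,4)2 2/2 ok
(5,1)1 0/1 unhappy
(5,4)2 1/2 unhappy
(6,2)2 0/1 unhappy
(6,3)1 1/2 unhappy
(6,4)1 1/2 unhappy
For instance (0,0) has only 0/2 same-type neighbors, below 5/8.

No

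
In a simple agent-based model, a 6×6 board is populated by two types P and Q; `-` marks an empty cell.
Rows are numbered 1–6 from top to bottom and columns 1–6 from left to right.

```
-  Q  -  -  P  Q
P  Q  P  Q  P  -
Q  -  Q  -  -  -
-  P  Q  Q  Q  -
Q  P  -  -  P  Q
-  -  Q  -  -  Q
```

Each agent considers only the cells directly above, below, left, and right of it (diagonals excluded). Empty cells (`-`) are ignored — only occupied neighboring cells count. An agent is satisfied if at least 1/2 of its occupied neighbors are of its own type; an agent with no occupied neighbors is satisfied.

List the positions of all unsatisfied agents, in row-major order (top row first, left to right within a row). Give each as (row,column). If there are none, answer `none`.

(1,6), (2,1), (2,2), (2,3), (2,4), (3,1), (5,1), (5,5)

Row 1: (1,2)Q 1/1 ok · (1,5)P 1/2 ok · (1,6)Q 0/1 unhappy
Row 2: (2,1)P 0/2 unhappy · (2,2)Q 1/3 unhappy · (2,3)P 0/3 unhappy · (2,4)Q 0/2 unhappy · (2,5)P 1/2 ok
Row 3: (3,1)Q 0/1 unhappy · (3,3)Q 1/2 ok
Row 4: (4,2)P 1/2 ok · (4,3)Q 2/3 ok · (4,4)Q 2/2 ok · (4,5)Q 1/2 ok
Row 5: (5,1)Q 0/1 unhappy · (5,2)P 1/2 ok · (5,5)P 0/2 unhappy · (5,6)Q 1/2 ok
Row 6: (6,3)Q 0/0 ok · (6,6)Q 1/1 ok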